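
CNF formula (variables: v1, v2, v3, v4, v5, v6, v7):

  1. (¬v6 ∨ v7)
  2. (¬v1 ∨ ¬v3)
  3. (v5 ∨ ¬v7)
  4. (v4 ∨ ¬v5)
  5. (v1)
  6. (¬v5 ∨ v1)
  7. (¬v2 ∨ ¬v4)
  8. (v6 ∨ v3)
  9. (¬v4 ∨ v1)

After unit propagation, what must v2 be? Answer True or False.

Unit clause (v1) sets v1 = True.
(¬v3 ∨ ¬v1) with v1 = True leaves only ¬v3, so v3 = False.
(v3 ∨ v6) with v3 = False leaves only v6, so v6 = True.
From (v7 ∨ ¬v6) and v6 = True: v7 = True.
In (v5 ∨ ¬v7), ¬v7 is now false; v5 must hold, so v5 = True.
(¬v5 ∨ v4): since v5 = True, the clause reduces to (v4). v4 = True.
(¬v4 ∨ ¬v2): since v4 = True, the clause reduces to (¬v2). v2 = False.

False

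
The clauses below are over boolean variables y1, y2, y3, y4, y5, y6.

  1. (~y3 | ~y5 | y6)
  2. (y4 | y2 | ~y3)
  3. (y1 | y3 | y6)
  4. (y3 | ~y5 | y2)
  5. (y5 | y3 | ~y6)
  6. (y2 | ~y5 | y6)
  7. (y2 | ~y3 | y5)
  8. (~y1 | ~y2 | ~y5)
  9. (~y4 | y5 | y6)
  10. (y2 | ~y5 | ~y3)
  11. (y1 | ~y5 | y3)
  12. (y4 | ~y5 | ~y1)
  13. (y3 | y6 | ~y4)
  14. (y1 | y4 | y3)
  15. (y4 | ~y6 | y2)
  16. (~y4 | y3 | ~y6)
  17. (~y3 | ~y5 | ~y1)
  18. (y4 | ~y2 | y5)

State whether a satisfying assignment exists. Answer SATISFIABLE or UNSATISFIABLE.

SATISFIABLE

Branch on y1: take y1 = False.
Try y2 = True.
Branch on y3: take y3 = True.
For the remaining variables, y4 = True, y5 = True, y6 = True works.
So y1=F, y2=T, y3=T, y4=T, y5=T, y6=T is a satisfying assignment.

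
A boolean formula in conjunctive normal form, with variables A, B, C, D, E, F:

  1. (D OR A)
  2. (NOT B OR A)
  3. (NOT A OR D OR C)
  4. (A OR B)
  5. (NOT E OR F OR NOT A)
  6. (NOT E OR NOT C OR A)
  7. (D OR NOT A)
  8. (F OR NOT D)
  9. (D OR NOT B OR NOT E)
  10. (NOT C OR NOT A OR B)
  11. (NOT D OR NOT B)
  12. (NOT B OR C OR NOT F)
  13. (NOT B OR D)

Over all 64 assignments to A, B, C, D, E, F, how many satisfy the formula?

2

Satisfying assignments:
  A=T B=F C=F D=T E=F F=T
  A=T B=F C=F D=T E=T F=T
Count: 2.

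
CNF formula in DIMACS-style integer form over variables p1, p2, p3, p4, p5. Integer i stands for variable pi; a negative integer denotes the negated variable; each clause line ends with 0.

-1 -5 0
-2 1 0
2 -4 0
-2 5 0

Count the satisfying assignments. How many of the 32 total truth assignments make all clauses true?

6

The models are:
  p1=0 p2=0 p3=0 p4=0 p5=0
  p1=0 p2=0 p3=0 p4=0 p5=1
  p1=0 p2=0 p3=1 p4=0 p5=0
  p1=0 p2=0 p3=1 p4=0 p5=1
  p1=1 p2=0 p3=0 p4=0 p5=0
  p1=1 p2=0 p3=1 p4=0 p5=0
Count: 6.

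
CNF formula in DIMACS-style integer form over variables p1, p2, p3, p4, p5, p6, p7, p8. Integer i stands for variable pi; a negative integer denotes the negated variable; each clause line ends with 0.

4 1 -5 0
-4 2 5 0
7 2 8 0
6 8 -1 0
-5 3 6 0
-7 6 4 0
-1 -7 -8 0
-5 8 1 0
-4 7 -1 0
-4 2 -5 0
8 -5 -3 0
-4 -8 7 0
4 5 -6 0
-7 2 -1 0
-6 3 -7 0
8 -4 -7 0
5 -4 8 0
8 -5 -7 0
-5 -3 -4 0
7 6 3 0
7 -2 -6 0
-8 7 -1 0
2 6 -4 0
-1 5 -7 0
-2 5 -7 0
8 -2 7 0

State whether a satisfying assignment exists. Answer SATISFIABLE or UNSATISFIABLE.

SATISFIABLE

Set p1 = False and propagate.
Set p2 = False and propagate.
Set p3 = True and propagate.
The remaining clauses are satisfied by p4 = False, p5 = False, p6 = False, p7 = False, p8 = True.
Every clause has at least one true literal under this assignment.
So p1 = False  p2 = False  p3 = True  p4 = False  p5 = False  p6 = False  p7 = False  p8 = True is a satisfying assignment.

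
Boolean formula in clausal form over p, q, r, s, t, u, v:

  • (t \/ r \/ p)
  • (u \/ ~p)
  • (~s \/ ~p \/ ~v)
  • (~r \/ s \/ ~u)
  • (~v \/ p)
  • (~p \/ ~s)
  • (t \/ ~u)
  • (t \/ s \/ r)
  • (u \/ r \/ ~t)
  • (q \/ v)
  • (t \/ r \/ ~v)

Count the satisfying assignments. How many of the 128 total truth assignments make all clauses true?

Case analysis on p and r:
  p=1, r=1: a clause becomes empty — 0.
  p=1, r=0: remaining (q,s,t,u,v) ∈ {(0,0,1,1,1); (1,0,1,1,0); (1,0,1,1,1)} — 3.
  p=0, r=1: 5 of the 32 assignments to (q,s,t,u,v) work.
  p=0, r=0: remaining (q,s,t,u,v) ∈ {(1,0,1,1,0); (1,1,1,1,0)} — 2.
Total: 0 + 3 + 5 + 2 = 10.

10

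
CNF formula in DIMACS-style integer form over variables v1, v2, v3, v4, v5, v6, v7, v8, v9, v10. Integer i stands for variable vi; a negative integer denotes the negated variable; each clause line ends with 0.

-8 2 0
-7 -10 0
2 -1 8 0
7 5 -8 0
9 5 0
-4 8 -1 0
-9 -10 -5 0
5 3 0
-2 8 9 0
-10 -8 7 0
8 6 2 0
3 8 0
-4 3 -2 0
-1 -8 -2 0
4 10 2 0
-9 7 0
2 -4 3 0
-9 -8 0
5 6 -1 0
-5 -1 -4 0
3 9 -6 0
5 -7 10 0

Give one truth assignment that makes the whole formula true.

v1 = False  v2 = True  v3 = True  v4 = True  v5 = True  v6 = True  v7 = True  v8 = False  v9 = True  v10 = False

Check each clause:
  1. (v2 | ~v8) — ~v8 is true.
  2. (~v7 | ~v10) — ~v10 is true.
  3. (~v1 | v2 | v8) — v2 is true.
  4. (~v8 | v5 | v7) — ~v8 is true.
  5. (v9 | v5) — v9 is true.
  6. (~v1 | v8 | ~v4) — ~v1 is true.
  7. (~v5 | ~v9 | ~v10) — ~v10 is true.
  8. (v5 | v3) — v3 is true.
  9. (~v2 | v8 | v9) — v9 is true.
  10. (v7 | ~v10 | ~v8) — ~v8 is true.
  11. (v6 | v8 | v2) — v2 is true.
  12. (v8 | v3) — v3 is true.
  13. (~v2 | ~v4 | v3) — v3 is true.
  14. (~v2 | ~v1 | ~v8) — ~v8 is true.
  15. (v10 | v2 | v4) — v2 is true.
  16. (v7 | ~v9) — v7 is true.
  17. (~v4 | v3 | v2) — v2 is true.
  18. (~v8 | ~v9) — ~v8 is true.
  19. (~v1 | v5 | v6) — v5 is true.
  20. (~v4 | ~v1 | ~v5) — ~v1 is true.
  21. (~v6 | v3 | v9) — v9 is true.
  22. (v10 | ~v7 | v5) — v5 is true.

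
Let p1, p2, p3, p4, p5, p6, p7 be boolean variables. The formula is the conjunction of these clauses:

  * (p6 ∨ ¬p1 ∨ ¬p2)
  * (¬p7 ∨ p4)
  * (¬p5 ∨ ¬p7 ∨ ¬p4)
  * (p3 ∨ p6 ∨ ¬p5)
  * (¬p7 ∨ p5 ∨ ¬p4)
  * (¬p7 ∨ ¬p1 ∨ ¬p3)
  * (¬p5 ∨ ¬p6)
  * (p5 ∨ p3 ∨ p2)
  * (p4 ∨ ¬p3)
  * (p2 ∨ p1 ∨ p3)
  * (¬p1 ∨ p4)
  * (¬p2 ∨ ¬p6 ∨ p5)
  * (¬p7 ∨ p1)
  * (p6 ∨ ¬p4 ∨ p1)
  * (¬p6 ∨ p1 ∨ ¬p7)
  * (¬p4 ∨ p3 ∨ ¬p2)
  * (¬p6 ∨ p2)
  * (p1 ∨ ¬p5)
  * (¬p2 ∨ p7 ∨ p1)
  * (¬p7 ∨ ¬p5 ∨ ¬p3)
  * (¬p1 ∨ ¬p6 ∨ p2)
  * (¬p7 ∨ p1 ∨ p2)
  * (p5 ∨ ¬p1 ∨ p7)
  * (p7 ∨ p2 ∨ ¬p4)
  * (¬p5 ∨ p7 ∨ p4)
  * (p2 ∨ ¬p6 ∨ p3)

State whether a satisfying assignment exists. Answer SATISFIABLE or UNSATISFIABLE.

p1 = True:
  p2 = True:
    propagation gives p6=True, p5=False; an empty clause results — contradiction.
  p2 = False:
    propagation gives p6=False, p7=True, p5=False; an empty clause results — contradiction.
p1 = False:
  propagation gives p7=False, p5=False, p2=False, p3=True; an empty clause results — contradiction.
Every branch closes, so no satisfying assignment exists.

UNSATISFIABLE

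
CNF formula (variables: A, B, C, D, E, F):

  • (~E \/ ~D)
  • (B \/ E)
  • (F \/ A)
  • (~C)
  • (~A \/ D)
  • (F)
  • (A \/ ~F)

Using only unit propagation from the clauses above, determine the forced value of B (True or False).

True

(~C) stands alone — C = False.
Unit clause (F) sets F = True.
From (~F \/ A) and F = True: A = True.
In (~A \/ D), ~A is now false; D must hold, so D = True.
(~E \/ ~D) with D = True leaves only ~E, so E = False.
In (B \/ E), E is now false; B must hold, so B = True.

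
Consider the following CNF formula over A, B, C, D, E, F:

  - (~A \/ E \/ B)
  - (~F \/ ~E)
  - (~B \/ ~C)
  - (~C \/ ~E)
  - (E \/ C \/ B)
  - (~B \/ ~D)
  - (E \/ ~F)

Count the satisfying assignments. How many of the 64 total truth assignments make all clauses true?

Case analysis on E and B:
  E=1, B=1: remaining (A,C,D,F) ∈ {(0,0,0,0); (1,0,0,0)} — 2.
  E=1, B=0: remaining (A,C,D,F) ∈ {(0,0,0,0); (0,0,1,0); (1,0,0,0); (1,0,1,0)} — 4.
  E=0, B=1: remaining (A,C,D,F) ∈ {(0,0,0,0); (1,0,0,0)} — 2.
  E=0, B=0: remaining (A,C,D,F) ∈ {(0,1,0,0); (0,1,1,0)} — 2.
Total: 2 + 4 + 2 + 2 = 10.

10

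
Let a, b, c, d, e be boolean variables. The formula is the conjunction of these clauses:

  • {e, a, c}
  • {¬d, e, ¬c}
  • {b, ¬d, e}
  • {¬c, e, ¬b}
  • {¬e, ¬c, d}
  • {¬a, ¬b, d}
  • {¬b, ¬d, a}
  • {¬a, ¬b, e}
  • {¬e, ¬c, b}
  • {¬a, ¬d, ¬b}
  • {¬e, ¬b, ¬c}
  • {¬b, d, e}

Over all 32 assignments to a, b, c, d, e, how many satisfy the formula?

8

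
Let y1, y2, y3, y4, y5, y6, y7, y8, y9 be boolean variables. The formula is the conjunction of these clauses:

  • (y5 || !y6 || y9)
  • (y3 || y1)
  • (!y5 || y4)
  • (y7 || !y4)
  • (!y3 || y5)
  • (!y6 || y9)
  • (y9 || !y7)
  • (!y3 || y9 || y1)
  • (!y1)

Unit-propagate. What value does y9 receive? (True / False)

True

(!y1) is a unit clause: y1 = False.
From (y3 || y1) and y1 = False: y3 = True.
(!y3 || y5) with y3 = True leaves only y5, so y5 = True.
(y4 || !y5): since y5 = True, the clause reduces to (y4). y4 = True.
(!y4 || y7): since y4 = True, the clause reduces to (y7). y7 = True.
From (!y7 || y9) and y7 = True: y9 = True.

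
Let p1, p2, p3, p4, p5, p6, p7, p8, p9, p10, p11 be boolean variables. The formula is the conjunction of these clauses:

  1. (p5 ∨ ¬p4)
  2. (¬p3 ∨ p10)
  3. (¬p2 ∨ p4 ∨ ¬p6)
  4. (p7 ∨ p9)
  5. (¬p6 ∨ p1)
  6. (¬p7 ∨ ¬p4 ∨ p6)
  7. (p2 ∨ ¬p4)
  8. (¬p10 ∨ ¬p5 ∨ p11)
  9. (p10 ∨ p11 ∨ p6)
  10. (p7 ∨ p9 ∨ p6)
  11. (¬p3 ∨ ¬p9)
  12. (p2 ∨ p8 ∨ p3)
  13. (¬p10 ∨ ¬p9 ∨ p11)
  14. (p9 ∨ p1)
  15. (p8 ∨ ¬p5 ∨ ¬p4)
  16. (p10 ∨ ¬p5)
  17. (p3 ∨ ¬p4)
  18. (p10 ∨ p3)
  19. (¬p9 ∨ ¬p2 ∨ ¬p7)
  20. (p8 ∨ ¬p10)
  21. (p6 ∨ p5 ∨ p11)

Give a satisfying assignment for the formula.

p1=T, p2=T, p3=T, p4=T, p5=T, p6=T, p7=T, p8=T, p9=F, p10=T, p11=T

p1 occurs only positively in the remaining clauses — set p1 = True.
p8 occurs only positively in the remaining clauses — set p8 = True.
Set p2 = True and propagate.
Try p3 = True.
  then p10 is forced to True.
  then p9 is forced to False.
  then p7 is forced to True.
Set p4 = True and propagate.
  then p5 is forced to True.
  then p6 is forced to True.
  then p11 is forced to True.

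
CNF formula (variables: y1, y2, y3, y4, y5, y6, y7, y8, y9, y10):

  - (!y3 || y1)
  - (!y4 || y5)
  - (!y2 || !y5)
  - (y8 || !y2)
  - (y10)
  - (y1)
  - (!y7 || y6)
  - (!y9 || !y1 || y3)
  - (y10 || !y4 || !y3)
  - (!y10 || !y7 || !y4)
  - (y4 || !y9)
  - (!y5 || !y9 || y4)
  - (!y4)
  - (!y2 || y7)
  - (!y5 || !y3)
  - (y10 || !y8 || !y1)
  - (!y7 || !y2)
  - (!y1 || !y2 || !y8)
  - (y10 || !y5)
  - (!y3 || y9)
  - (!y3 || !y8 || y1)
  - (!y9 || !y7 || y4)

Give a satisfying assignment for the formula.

y1=True, y2=False, y3=False, y4=False, y5=False, y6=True, y7=False, y8=True, y9=False, y10=True

Check each clause:
  1. (y1 || !y3) — y1 is true.
  2. (!y4 || y5) — !y4 is true.
  3. (!y5 || !y2) — !y5 is true.
  4. (!y2 || y8) — y8 is true.
  5. (y10) — y10 is true.
  6. (y1) — y1 is true.
  7. (y6 || !y7) — !y7 is true.
  8. (!y1 || !y9 || y3) — !y9 is true.
  9. (!y4 || !y3 || y10) — y10 is true.
  10. (!y4 || !y7 || !y10) — !y7 is true.
  11. (!y9 || y4) — !y9 is true.
  12. (!y5 || !y9 || y4) — !y5 is true.
  13. (!y4) — !y4 is true.
  14. (!y2 || y7) — !y2 is true.
  15. (!y5 || !y3) — !y5 is true.
  16. (!y8 || y10 || !y1) — y10 is true.
  17. (!y2 || !y7) — !y7 is true.
  18. (!y8 || !y2 || !y1) — !y2 is true.
  19. (y10 || !y5) — y10 is true.
  20. (!y3 || y9) — !y3 is true.
  21. (y1 || !y3 || !y8) — y1 is true.
  22. (!y9 || !y7 || y4) — !y7 is true.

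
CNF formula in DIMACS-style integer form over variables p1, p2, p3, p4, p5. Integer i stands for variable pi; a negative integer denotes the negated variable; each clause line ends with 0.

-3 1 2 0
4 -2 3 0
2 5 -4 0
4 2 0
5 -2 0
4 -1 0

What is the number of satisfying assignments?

8

Split on p2, then p4.
  p2=1, p4=1: remaining (p1,p3,p5) ∈ {(0,0,1); (0,1,1); (1,0,1); (1,1,1)} — 4.
  p2=1, p4=0: remaining (p1,p3,p5) ∈ {(0,1,1)} — 1.
  p2=0, p4=1: remaining (p1,p3,p5) ∈ {(0,0,1); (1,0,1); (1,1,1)} — 3.
  p2=0, p4=0: a clause becomes empty — 0.
Total: 4 + 1 + 3 + 0 = 8.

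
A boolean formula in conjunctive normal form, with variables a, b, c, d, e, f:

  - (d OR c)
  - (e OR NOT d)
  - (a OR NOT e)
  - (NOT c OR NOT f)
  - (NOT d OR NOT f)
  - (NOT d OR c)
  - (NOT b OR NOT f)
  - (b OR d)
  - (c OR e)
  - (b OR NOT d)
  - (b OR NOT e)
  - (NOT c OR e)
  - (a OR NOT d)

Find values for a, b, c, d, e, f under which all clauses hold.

a = True, b = True, c = True, d = False, e = True, f = False

Pure literal: a appears only positively; assign a = True.
f occurs only negated in the remaining clauses — set f = False.
Try b = True.
Try c = True.
  then e is forced to True.
d is now unconstrained; take d = False.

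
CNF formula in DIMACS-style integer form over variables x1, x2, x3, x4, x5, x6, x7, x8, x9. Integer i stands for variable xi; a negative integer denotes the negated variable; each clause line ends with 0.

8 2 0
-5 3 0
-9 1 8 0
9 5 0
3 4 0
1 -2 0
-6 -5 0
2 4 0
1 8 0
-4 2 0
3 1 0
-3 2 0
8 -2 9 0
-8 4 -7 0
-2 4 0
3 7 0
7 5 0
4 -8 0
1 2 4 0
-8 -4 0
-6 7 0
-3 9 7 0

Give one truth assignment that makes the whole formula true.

x1=True, x2=True, x3=True, x4=True, x5=True, x6=False, x7=True, x8=False, x9=True

x1 occurs only positively in the remaining clauses — set x1 = True.
x6 occurs only negated in the remaining clauses — set x6 = False.
Branch on x2: take x2 = True.
  then x4 is forced to True.
  then x8 is forced to False.
  then x9 is forced to True.
The remaining clauses are satisfied by x3 = True, x5 = True, x7 = True.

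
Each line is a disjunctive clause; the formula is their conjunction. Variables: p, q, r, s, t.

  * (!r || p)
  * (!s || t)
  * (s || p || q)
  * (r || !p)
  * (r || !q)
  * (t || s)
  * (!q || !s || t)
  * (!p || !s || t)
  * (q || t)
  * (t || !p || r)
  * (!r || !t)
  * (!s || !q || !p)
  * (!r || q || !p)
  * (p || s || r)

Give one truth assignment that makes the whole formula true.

p=F, q=F, r=F, s=T, t=T

Branch on p: take p = False.
  then r is forced to False.
  then q is forced to False.
  then s is forced to True.
  then t is forced to True.
Every clause has at least one true literal under this assignment.
Check each clause:
  1. (p || !r) — !r is true.
  2. (!s || t) — t is true.
  3. (s || q || p) — s is true.
  4. (r || !p) — !p is true.
  5. (r || !q) — !q is true.
  6. (s || t) — s is true.
  7. (!s || !q || t) — t is true.
  8. (t || !p || !s) — t is true.
  9. (q || t) — t is true.
  10. (!p || r || t) — t is true.
  11. (!t || !r) — !r is true.
  12. (!s || !q || !p) — !q is true.
  13. (q || !p || !r) — !r is true.
  14. (s || r || p) — s is true.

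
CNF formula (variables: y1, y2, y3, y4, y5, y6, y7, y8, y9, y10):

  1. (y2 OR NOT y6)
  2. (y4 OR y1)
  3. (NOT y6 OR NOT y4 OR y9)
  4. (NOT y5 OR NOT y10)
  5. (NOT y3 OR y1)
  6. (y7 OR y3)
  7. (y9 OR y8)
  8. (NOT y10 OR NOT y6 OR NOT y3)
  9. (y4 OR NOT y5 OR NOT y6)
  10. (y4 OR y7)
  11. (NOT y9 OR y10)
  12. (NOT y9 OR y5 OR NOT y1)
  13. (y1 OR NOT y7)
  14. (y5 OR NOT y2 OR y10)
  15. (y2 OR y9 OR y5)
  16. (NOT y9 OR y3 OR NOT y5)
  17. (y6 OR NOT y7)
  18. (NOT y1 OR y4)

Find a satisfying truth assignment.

Pure literal: y8 appears only positively; assign y8 = True.
Try y1 = True.
  then y4 is forced to True.
Branch on y2: take y2 = True.
Set y3 = True and propagate.
The remaining clauses are satisfied by y5 = False, y6 = False, y7 = False, y9 = False, y10 = True.

y1=T  y2=T  y3=T  y4=T  y5=F  y6=F  y7=F  y8=T  y9=F  y10=T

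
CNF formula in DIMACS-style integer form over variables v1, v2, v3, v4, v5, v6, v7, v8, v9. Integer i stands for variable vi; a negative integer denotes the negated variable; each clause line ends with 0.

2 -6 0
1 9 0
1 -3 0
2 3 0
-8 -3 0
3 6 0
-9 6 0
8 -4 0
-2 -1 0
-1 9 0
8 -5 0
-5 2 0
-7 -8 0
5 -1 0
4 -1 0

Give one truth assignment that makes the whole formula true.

v1=False, v2=True, v3=False, v4=False, v5=False, v6=True, v7=False, v8=True, v9=True

Check each clause:
  1. {v2, ¬v6} — v2 is true.
  2. {v9, v1} — v9 is true.
  3. {¬v3, v1} — ¬v3 is true.
  4. {v2, v3} — v2 is true.
  5. {¬v3, ¬v8} — ¬v3 is true.
  6. {v6, v3} — v6 is true.
  7. {v6, ¬v9} — v6 is true.
  8. {¬v4, v8} — v8 is true.
  9. {¬v2, ¬v1} — ¬v1 is true.
  10. {¬v1, v9} — v9 is true.
  11. {v8, ¬v5} — v8 is true.
  12. {v2, ¬v5} — v2 is true.
  13. {¬v8, ¬v7} — ¬v7 is true.
  14. {v5, ¬v1} — ¬v1 is true.
  15. {¬v1, v4} — ¬v1 is true.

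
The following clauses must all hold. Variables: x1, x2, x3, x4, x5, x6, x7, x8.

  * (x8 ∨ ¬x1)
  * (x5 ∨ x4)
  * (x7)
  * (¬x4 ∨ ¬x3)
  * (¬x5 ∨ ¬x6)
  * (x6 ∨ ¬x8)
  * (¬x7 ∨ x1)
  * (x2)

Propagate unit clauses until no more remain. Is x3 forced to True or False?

(x7) stands alone — x7 = True.
(¬x7 ∨ x1): since x7 = True, the clause reduces to (x1). x1 = True.
(¬x1 ∨ x8): since x1 = True, the clause reduces to (x8). x8 = True.
(¬x8 ∨ x6) with x8 = True leaves only x6, so x6 = True.
From (¬x6 ∨ ¬x5) and x6 = True: x5 = False.
(x4 ∨ x5) with x5 = False leaves only x4, so x4 = True.
In (¬x3 ∨ ¬x4), ¬x4 is now false; ¬x3 must hold, so x3 = False.

False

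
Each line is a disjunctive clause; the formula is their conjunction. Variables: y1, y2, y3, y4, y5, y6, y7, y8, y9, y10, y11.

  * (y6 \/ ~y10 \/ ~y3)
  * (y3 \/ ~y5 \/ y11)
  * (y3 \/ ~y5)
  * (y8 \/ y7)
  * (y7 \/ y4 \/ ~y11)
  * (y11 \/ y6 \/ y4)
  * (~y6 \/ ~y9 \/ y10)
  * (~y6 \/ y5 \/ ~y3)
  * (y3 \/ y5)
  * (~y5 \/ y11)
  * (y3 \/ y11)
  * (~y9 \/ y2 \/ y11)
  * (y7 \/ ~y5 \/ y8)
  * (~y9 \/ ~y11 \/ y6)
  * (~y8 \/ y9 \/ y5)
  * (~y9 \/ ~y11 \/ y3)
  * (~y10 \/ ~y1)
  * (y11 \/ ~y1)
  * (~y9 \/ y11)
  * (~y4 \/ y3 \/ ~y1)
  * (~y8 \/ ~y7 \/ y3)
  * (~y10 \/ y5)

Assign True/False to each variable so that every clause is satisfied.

y1 occurs only negated in the remaining clauses — set y1 = False.
Pure literal: y2 appears only positively; assign y2 = True.
Branch on y3: take y3 = True.
Try y4 = True.
For the remaining variables, y5 = True, y6 = True, y7 = False, y8 = True, y9 = False, y10 = False, y11 = True works.
Every clause has at least one true literal under this assignment.

y1 = False, y2 = True, y3 = True, y4 = True, y5 = True, y6 = True, y7 = False, y8 = True, y9 = False, y10 = False, y11 = True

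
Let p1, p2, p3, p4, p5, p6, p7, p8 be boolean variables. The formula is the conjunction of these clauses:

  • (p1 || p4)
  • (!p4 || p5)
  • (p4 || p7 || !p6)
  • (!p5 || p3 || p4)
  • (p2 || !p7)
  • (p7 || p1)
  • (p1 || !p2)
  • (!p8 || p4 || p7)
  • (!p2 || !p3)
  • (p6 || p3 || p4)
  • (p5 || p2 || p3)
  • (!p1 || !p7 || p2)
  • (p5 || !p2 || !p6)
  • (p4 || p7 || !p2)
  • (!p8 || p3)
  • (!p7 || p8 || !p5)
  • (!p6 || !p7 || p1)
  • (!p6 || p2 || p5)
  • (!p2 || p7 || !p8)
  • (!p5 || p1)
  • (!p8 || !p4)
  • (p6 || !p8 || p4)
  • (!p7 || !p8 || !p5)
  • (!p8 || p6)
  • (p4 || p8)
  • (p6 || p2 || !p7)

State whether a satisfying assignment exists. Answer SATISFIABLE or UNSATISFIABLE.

Branch on p1: take p1 = True.
Try p2 = True.
  then p3 is forced to False.
  then p8 is forced to False.
  then p4 is forced to True.
  then p5 is forced to True.
  then p7 is forced to False.
p6 is now unconstrained; take p6 = False.
So p1=1, p2=1, p3=0, p4=1, p5=1, p6=0, p7=0, p8=0 is a satisfying assignment.

SATISFIABLE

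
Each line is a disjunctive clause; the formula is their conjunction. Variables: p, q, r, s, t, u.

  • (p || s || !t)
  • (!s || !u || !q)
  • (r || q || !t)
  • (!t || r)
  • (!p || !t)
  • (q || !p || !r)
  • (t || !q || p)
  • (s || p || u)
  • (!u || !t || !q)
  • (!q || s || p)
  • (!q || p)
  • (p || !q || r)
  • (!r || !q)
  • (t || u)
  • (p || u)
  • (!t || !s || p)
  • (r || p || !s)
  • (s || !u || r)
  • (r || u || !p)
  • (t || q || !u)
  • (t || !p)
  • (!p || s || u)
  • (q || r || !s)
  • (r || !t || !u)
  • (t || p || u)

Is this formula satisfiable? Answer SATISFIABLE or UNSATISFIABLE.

p = True:
  propagation gives t=False; an empty clause results — contradiction.
p = False:
  propagation gives q=False, u=True, t=True, s=True; an empty clause results — contradiction.
Every branch closes, so no satisfying assignment exists.

UNSATISFIABLE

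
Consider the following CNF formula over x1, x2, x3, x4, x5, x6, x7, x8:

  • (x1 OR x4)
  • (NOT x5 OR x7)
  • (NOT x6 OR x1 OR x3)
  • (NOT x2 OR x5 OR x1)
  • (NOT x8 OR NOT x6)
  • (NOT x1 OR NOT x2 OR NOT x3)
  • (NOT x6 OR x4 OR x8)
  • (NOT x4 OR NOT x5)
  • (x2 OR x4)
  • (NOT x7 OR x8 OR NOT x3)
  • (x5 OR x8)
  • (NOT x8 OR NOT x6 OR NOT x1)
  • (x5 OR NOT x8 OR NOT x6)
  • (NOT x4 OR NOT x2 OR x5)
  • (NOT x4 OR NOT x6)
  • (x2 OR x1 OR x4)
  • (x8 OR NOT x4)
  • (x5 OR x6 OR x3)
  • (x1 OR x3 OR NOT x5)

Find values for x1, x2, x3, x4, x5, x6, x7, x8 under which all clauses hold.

x1=1  x2=0  x3=1  x4=1  x5=0  x6=0  x7=0  x8=1

Try x1 = True.
Branch on x2: take x2 = False.
  then x4 is forced to True.
  then x5 is forced to False.
  then x8 is forced to True.
  then x6 is forced to False.
  then x3 is forced to True.
x7 is now unconstrained; take x7 = False.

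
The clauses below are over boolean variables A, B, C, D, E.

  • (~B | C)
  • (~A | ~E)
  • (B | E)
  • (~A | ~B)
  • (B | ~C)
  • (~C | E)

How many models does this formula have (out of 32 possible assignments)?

Satisfying assignments:
  A=F B=F C=F D=F E=T
  A=F B=F C=F D=T E=T
  A=F B=T C=T D=F E=T
  A=F B=T C=T D=T E=T
Count: 4.

4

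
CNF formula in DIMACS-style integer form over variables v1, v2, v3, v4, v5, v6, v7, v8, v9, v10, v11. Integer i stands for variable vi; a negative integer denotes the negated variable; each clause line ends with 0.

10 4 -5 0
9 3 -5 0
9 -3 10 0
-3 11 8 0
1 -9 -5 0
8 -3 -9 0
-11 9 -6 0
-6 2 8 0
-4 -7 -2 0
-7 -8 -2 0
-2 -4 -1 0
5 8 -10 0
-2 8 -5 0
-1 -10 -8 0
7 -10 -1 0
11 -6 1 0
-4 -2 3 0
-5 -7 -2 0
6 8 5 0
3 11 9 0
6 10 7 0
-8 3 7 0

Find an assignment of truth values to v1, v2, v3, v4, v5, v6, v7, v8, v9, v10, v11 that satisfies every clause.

v1 = T  v2 = T  v3 = T  v4 = F  v5 = F  v6 = T  v7 = F  v8 = T  v9 = T  v10 = F  v11 = F

Check each clause:
  1. (v4 | v10 | ~v5) — ~v5 is true.
  2. (~v5 | v9 | v3) — v9 is true.
  3. (v9 | v10 | ~v3) — v9 is true.
  4. (v8 | v11 | ~v3) — v8 is true.
  5. (v1 | ~v9 | ~v5) — v1 is true.
  6. (~v3 | v8 | ~v9) — v8 is true.
  7. (~v6 | v9 | ~v11) — v9 is true.
  8. (v8 | v2 | ~v6) — v8 is true.
  9. (~v2 | ~v4 | ~v7) — ~v7 is true.
  10. (~v8 | ~v7 | ~v2) — ~v7 is true.
  11. (~v4 | ~v2 | ~v1) — ~v4 is true.
  12. (v5 | v8 | ~v10) — v8 is true.
  13. (~v5 | ~v2 | v8) — v8 is true.
  14. (~v10 | ~v1 | ~v8) — ~v10 is true.
  15. (~v10 | v7 | ~v1) — ~v10 is true.
  16. (v11 | ~v6 | v1) — v1 is true.
  17. (~v4 | ~v2 | v3) — v3 is true.
  18. (~v5 | ~v2 | ~v7) — ~v7 is true.
  19. (v5 | v6 | v8) — v8 is true.
  20. (v11 | v3 | v9) — v9 is true.
  21. (v10 | v7 | v6) — v6 is true.
  22. (~v8 | v7 | v3) — v3 is true.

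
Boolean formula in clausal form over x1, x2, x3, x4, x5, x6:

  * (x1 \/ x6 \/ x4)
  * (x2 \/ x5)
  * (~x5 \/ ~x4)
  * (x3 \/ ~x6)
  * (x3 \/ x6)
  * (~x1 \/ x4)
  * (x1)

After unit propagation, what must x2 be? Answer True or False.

(x1) is a unit clause: x1 = True.
From (~x1 \/ x4) and x1 = True: x4 = True.
(~x5 \/ ~x4) with x4 = True leaves only ~x5, so x5 = False.
In (x2 \/ x5), x5 is now false; x2 must hold, so x2 = True.

True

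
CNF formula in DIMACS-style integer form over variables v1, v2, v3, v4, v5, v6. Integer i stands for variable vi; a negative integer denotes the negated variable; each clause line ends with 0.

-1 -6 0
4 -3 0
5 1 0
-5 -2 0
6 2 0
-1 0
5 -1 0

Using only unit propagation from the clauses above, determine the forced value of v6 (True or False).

True

Unit clause (!v1) sets v1 = False.
In (v1 || v5), v1 is now false; v5 must hold, so v5 = True.
In (!v2 || !v5), !v5 is now false; !v2 must hold, so v2 = False.
From (v2 || v6) and v2 = False: v6 = True.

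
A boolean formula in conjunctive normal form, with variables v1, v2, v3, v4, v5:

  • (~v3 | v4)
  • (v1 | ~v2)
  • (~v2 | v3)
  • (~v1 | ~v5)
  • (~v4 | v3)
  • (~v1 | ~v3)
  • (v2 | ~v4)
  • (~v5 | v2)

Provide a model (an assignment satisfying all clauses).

Pure literal: v5 appears only negated; assign v5 = False.
Try v1 = False.
  then v2 is forced to False.
  then v4 is forced to False.
  then v3 is forced to False.

v1 = False, v2 = False, v3 = False, v4 = False, v5 = False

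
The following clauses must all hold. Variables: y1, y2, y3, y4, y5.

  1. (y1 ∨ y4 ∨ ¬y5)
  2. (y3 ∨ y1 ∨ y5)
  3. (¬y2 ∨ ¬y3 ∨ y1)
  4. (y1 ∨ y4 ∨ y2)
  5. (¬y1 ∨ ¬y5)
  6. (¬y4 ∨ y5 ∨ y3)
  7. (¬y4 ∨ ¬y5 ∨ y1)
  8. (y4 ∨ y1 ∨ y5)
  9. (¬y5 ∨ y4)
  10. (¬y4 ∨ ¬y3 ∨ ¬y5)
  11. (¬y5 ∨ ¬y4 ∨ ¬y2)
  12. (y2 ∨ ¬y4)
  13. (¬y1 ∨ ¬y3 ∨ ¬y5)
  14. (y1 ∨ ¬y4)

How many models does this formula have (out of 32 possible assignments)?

5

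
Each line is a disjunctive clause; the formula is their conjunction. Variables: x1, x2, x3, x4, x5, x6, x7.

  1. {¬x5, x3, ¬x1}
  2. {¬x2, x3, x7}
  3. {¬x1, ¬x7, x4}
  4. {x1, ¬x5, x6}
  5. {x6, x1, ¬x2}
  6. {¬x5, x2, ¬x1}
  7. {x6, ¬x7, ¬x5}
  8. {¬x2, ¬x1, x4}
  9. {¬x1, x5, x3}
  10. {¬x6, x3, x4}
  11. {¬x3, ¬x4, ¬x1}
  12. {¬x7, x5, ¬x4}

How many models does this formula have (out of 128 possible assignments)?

26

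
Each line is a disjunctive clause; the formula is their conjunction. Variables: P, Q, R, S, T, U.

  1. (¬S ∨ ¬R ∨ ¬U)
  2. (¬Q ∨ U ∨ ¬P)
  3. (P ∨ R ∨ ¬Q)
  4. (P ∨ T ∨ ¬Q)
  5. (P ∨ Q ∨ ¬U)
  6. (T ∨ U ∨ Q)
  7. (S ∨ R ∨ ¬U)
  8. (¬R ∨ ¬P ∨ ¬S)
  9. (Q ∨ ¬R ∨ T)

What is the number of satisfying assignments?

17

Case analysis on Q and P:
  Q=1, P=1: remaining (R,S,T,U) ∈ {(0,1,0,1); (0,1,1,1); (1,0,0,1); (1,0,1,1)} — 4.
  Q=1, P=0: remaining (R,S,T,U) ∈ {(1,0,1,0); (1,0,1,1); (1,1,1,0)} — 3.
  Q=0, P=1: 6 of the 16 assignments to (R,S,T,U) work.
  Q=0, P=0: remaining (R,S,T,U) ∈ {(0,0,1,0); (0,1,1,0); (1,0,1,0); (1,1,1,0)} — 4.
Total: 4 + 3 + 6 + 4 = 17.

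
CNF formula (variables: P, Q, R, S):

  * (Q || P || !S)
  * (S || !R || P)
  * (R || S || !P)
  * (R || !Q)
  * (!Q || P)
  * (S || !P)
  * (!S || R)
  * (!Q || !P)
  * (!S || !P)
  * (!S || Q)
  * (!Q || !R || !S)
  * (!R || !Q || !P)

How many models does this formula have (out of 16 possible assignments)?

The models are:
  P=F Q=F R=F S=F
That's 1 in total.

1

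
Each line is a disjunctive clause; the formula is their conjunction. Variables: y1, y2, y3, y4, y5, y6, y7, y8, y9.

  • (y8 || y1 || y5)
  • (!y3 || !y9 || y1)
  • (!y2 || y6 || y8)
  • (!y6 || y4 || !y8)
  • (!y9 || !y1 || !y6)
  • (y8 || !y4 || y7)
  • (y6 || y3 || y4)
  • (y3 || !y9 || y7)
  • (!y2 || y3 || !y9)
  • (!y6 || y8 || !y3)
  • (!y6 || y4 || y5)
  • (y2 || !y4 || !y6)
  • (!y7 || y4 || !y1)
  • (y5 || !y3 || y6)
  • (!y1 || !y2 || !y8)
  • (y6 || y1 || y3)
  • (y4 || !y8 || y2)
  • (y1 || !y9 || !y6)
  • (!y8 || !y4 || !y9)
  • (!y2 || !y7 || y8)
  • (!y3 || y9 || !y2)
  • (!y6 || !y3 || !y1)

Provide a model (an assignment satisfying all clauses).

Branch on y1: take y1 = True.
Set y2 = False and propagate.
The remaining clauses are satisfied by y3 = False, y4 = True, y5 = False, y6 = False, y7 = True, y8 = False, y9 = False.

y1=True, y2=False, y3=False, y4=True, y5=False, y6=False, y7=True, y8=False, y9=False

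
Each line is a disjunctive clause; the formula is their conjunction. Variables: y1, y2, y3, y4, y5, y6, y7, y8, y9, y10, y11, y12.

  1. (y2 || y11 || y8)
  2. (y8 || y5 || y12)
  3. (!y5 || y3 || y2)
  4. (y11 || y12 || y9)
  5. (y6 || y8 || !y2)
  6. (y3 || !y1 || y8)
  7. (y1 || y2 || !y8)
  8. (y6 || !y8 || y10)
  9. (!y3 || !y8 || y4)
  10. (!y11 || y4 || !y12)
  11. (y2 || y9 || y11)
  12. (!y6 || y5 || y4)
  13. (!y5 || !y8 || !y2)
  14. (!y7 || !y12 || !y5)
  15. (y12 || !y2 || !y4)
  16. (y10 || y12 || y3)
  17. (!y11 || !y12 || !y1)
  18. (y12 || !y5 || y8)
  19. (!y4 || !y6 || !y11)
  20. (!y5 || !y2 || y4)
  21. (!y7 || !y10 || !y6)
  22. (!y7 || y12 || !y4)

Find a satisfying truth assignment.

y1 = T, y2 = T, y3 = F, y4 = F, y5 = F, y6 = F, y7 = F, y8 = T, y9 = F, y10 = T, y11 = F, y12 = T

Pure literal: y7 appears only negated; assign y7 = False.
Try y1 = True.
Set y2 = True and propagate.
The remaining clauses are satisfied by y3 = False, y4 = False, y5 = False, y6 = False, y8 = True, y9 = False, y10 = True, y11 = False, y12 = True.
Check each clause:
  1. (y11 || y8 || y2) — y8 is true.
  2. (y12 || y8 || y5) — y8 is true.
  3. (y2 || !y5 || y3) — y2 is true.
  4. (y12 || y11 || y9) — y12 is true.
  5. (y6 || y8 || !y2) — y8 is true.
  6. (!y1 || y3 || y8) — y8 is true.
  7. (!y8 || y2 || y1) — y1 is true.
  8. (y10 || !y8 || y6) — y10 is true.
  9. (!y3 || y4 || !y8) — !y3 is true.
  10. (y4 || !y12 || !y11) — !y11 is true.
  11. (y9 || y2 || y11) — y2 is true.
  12. (y4 || !y6 || y5) — !y6 is true.
  13. (!y5 || !y8 || !y2) — !y5 is true.
  14. (!y7 || !y5 || !y12) — !y7 is true.
  15. (!y2 || !y4 || y12) — y12 is true.
  16. (y12 || y3 || y10) — y10 is true.
  17. (!y11 || !y1 || !y12) — !y11 is true.
  18. (!y5 || y12 || y8) — y8 is true.
  19. (!y11 || !y4 || !y6) — !y6 is true.
  20. (y4 || !y2 || !y5) — !y5 is true.
  21. (!y10 || !y7 || !y6) — !y7 is true.
  22. (!y4 || !y7 || y12) — !y7 is true.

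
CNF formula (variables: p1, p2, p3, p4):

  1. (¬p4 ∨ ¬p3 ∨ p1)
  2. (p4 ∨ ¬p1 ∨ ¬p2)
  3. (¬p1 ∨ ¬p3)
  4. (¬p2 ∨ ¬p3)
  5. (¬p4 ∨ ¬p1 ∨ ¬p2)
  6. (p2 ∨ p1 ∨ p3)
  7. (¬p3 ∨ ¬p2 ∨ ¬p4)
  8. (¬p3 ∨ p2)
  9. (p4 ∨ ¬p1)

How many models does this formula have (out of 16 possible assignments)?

3

Satisfying assignments:
  p1=F p2=T p3=F p4=F
  p1=F p2=T p3=F p4=T
  p1=T p2=F p3=F p4=T
Count: 3.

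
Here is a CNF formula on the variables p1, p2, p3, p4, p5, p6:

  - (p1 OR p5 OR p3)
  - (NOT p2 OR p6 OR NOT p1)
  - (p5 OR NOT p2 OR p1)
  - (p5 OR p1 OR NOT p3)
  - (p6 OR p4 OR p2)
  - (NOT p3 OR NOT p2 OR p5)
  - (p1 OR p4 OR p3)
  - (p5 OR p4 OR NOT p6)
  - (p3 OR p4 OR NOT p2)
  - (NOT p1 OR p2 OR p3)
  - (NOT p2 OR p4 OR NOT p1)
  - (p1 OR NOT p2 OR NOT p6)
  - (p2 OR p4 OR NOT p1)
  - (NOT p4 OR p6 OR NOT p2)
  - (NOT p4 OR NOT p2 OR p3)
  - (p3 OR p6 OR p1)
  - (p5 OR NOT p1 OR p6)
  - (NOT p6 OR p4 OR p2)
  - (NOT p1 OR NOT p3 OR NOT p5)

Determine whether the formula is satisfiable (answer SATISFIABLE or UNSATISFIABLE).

Branch on p1: take p1 = False.
Try p2 = False.
Set p3 = False and propagate.
  then p5 is forced to True.
  then p4 is forced to True.
  then p6 is forced to True.
So p1=F  p2=F  p3=F  p4=T  p5=T  p6=T is a satisfying assignment.

SATISFIABLE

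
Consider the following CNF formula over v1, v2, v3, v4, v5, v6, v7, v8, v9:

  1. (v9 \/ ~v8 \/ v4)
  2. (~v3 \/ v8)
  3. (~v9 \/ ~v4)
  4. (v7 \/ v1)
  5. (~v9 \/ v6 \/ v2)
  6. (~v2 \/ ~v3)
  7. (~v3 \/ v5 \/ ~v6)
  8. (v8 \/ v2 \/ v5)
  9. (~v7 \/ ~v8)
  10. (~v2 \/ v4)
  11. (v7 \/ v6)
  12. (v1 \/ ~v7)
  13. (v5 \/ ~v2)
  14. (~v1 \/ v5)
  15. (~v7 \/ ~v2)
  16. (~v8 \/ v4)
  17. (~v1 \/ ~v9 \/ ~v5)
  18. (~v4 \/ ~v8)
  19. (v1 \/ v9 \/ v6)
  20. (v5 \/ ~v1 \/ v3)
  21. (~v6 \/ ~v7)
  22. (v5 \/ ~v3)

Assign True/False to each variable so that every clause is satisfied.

v1 = True  v2 = False  v3 = False  v4 = False  v5 = True  v6 = False  v7 = True  v8 = False  v9 = False

Set v1 = True and propagate.
  then v5 is forced to True.
  then v9 is forced to False.
Try v2 = False.
Set v3 = False and propagate.
The remaining clauses are satisfied by v4 = False, v6 = False, v7 = True, v8 = False.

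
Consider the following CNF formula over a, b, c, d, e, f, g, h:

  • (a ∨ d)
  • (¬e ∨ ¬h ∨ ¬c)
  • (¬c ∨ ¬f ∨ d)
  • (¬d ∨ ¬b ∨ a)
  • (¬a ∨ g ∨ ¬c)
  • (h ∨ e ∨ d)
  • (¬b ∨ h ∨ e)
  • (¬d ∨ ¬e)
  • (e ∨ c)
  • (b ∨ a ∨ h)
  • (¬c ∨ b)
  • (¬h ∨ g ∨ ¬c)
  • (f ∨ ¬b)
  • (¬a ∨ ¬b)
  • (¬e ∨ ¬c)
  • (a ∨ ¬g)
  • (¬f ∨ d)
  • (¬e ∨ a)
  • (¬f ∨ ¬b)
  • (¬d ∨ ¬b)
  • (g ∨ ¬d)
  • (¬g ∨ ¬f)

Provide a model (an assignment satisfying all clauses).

a=True, b=False, c=False, d=False, e=True, f=False, g=False, h=True

Branch on a: take a = True.
  then b is forced to False.
  then c is forced to False.
  then e is forced to True.
  then d is forced to False.
  then f is forced to False.
g, h are now unconstrained; take g = False, h = True.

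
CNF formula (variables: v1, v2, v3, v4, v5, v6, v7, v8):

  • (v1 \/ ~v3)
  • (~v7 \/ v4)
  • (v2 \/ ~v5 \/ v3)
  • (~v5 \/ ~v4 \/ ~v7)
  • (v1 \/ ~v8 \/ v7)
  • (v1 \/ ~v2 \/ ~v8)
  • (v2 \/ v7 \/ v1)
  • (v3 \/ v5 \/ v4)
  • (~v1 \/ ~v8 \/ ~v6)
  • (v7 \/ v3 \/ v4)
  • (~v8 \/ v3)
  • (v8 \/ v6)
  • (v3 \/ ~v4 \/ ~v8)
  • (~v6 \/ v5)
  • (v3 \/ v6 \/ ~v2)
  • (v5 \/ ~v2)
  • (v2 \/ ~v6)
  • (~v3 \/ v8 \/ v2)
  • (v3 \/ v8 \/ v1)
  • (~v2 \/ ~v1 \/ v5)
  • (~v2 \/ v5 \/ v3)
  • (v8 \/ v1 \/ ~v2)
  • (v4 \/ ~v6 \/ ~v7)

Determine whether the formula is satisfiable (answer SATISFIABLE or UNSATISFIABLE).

SATISFIABLE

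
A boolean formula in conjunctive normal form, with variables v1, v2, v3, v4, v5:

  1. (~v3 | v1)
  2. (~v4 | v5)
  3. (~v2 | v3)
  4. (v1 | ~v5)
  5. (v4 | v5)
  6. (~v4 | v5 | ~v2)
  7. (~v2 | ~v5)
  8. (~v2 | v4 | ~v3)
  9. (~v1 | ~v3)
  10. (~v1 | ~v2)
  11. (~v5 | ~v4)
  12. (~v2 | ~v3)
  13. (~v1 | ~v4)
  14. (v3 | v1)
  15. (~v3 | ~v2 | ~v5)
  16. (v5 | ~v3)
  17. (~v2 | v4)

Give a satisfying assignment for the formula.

v1 = T, v2 = F, v3 = F, v4 = F, v5 = T

Check each clause:
  1. (v1 | ~v3) — v1 is true.
  2. (v5 | ~v4) — ~v4 is true.
  3. (v3 | ~v2) — ~v2 is true.
  4. (v1 | ~v5) — v1 is true.
  5. (v4 | v5) — v5 is true.
  6. (~v4 | v5 | ~v2) — ~v4 is true.
  7. (~v5 | ~v2) — ~v2 is true.
  8. (~v2 | ~v3 | v4) — ~v3 is true.
  9. (~v1 | ~v3) — ~v3 is true.
  10. (~v2 | ~v1) — ~v2 is true.
  11. (~v5 | ~v4) — ~v4 is true.
  12. (~v3 | ~v2) — ~v3 is true.
  13. (~v1 | ~v4) — ~v4 is true.
  14. (v3 | v1) — v1 is true.
  15. (~v3 | ~v2 | ~v5) — ~v3 is true.
  16. (~v3 | v5) — ~v3 is true.
  17. (v4 | ~v2) — ~v2 is true.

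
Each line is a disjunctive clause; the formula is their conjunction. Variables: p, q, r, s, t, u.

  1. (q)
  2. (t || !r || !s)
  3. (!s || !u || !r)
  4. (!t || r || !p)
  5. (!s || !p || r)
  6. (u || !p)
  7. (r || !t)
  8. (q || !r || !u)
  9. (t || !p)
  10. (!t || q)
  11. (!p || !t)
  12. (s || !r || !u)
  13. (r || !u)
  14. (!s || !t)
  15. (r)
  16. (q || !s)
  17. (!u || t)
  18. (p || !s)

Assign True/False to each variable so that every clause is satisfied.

p=False, q=True, r=True, s=False, t=False, u=False

(q) is a unit clause, so q = True.
Unit propagation: (r) forces r = True.
Try p = False.
  then s is forced to False.
  then u is forced to False.
t is now unconstrained; take t = False.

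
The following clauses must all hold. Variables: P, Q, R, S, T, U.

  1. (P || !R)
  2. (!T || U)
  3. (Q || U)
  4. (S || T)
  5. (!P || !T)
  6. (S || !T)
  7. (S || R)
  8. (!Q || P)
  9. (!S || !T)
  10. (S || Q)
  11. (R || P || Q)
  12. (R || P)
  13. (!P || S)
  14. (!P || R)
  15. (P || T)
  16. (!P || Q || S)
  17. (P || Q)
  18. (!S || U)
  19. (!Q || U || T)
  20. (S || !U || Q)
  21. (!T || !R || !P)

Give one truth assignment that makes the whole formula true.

P=T, Q=T, R=T, S=T, T=F, U=T

Branch on P: take P = True.
  then T is forced to False.
  then S is forced to True.
  then R is forced to True.
  then U is forced to True.
Q is now unconstrained; take Q = True.
Check each clause:
  1. (P || !R) — P is true.
  2. (U || !T) — !T is true.
  3. (Q || U) — Q is true.
  4. (T || S) — S is true.
  5. (!T || !P) — !T is true.
  6. (!T || S) — !T is true.
  7. (S || R) — R is true.
  8. (!Q || P) — P is true.
  9. (!S || !T) — !T is true.
  10. (Q || S) — Q is true.
  11. (P || Q || R) — P is true.
  12. (R || P) — P is true.
  13. (!P || S) — S is true.
  14. (!P || R) — R is true.
  15. (T || P) — P is true.
  16. (Q || S || !P) — Q is true.
  17. (P || Q) — P is true.
  18. (!S || U) — U is true.
  19. (!Q || U || T) — U is true.
  20. (Q || S || !U) — Q is true.
  21. (!P || !T || !R) — !T is true.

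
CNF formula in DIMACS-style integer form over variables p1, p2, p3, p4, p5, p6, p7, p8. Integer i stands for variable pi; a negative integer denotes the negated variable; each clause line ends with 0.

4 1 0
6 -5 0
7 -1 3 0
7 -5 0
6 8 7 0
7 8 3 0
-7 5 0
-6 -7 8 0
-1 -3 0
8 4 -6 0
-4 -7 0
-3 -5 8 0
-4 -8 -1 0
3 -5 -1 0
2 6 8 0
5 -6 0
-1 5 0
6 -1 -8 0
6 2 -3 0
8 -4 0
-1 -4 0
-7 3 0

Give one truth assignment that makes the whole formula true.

p1=F, p2=T, p3=T, p4=T, p5=F, p6=F, p7=F, p8=T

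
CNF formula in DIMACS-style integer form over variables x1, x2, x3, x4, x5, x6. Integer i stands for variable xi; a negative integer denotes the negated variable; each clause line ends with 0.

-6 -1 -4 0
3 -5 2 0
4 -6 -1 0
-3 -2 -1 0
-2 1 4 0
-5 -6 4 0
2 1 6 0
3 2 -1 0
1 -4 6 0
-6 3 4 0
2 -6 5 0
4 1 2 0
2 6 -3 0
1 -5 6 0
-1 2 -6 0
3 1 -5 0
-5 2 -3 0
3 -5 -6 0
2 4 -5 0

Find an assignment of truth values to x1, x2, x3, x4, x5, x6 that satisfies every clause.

x1 = 1, x2 = 1, x3 = 0, x4 = 0, x5 = 1, x6 = 0

Check each clause:
  1. (¬x4 ∨ ¬x1 ∨ ¬x6) — ¬x6 is true.
  2. (x2 ∨ x3 ∨ ¬x5) — x2 is true.
  3. (x4 ∨ ¬x6 ∨ ¬x1) — ¬x6 is true.
  4. (¬x1 ∨ ¬x3 ∨ ¬x2) — ¬x3 is true.
  5. (x1 ∨ ¬x2 ∨ x4) — x1 is true.
  6. (¬x6 ∨ x4 ∨ ¬x5) — ¬x6 is true.
  7. (x6 ∨ x2 ∨ x1) — x1 is true.
  8. (x2 ∨ x3 ∨ ¬x1) — x2 is true.
  9. (x1 ∨ ¬x4 ∨ x6) — x1 is true.
  10. (¬x6 ∨ x3 ∨ x4) — ¬x6 is true.
  11. (x2 ∨ ¬x6 ∨ x5) — x2 is true.
  12. (x2 ∨ x1 ∨ x4) — x1 is true.
  13. (¬x3 ∨ x6 ∨ x2) — x2 is true.
  14. (x6 ∨ ¬x5 ∨ x1) — x1 is true.
  15. (¬x1 ∨ x2 ∨ ¬x6) — x2 is true.
  16. (x3 ∨ x1 ∨ ¬x5) — x1 is true.
  17. (¬x5 ∨ x2 ∨ ¬x3) — x2 is true.
  18. (x3 ∨ ¬x5 ∨ ¬x6) — ¬x6 is true.
  19. (x4 ∨ ¬x5 ∨ x2) — x2 is true.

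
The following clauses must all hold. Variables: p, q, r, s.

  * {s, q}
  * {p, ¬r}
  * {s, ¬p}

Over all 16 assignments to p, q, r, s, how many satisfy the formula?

7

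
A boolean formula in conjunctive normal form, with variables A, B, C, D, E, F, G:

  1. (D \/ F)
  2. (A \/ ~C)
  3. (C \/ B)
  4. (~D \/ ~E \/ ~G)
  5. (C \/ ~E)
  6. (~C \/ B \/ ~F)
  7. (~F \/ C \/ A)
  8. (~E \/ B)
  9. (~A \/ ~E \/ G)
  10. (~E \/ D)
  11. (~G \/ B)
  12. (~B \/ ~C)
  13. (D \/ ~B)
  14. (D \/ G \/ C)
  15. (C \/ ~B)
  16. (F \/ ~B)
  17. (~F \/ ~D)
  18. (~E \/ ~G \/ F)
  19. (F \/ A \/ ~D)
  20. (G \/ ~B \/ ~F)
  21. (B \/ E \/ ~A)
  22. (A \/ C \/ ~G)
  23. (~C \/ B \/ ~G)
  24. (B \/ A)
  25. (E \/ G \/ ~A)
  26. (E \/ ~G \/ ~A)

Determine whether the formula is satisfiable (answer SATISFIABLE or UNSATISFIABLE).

UNSATISFIABLE

B = True:
  propagation gives C=False; an empty clause results — contradiction.
B = False:
  propagation gives C=True, A=True, F=False, D=True; an empty clause results — contradiction.
Every branch closes, so no satisfying assignment exists.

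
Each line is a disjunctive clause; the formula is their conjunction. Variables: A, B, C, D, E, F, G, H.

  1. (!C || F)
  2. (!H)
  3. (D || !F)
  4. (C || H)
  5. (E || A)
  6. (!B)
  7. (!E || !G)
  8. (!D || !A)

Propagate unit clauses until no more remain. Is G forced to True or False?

False

(!H) stands alone — H = False.
(H || C) with H = False leaves only C, so C = True.
In (F || !C), !C is now false; F must hold, so F = True.
(!F || D): since F = True, the clause reduces to (D). D = True.
Unit clause (!B) sets B = False.
In (!D || !A), !D is now false; !A must hold, so A = False.
(A || E): since A = False, the clause reduces to (E). E = True.
In (!G || !E), !E is now false; !G must hold, so G = False.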